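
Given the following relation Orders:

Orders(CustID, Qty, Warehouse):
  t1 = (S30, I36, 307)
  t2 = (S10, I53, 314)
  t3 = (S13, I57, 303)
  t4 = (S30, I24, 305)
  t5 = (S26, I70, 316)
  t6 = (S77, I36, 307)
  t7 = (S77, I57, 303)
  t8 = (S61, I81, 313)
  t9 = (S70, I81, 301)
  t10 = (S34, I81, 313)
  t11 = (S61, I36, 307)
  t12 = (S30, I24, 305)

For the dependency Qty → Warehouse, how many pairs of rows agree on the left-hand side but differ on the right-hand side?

2

Qty=I36: all 3 rows agree on Warehouse — 0 pairs.
Qty=I57: all 2 rows agree on Warehouse — 0 pairs.
Qty=I24: all 2 rows agree on Warehouse — 0 pairs.
Qty=I81: violating pairs (8,9), (9,10) — 2 pairs.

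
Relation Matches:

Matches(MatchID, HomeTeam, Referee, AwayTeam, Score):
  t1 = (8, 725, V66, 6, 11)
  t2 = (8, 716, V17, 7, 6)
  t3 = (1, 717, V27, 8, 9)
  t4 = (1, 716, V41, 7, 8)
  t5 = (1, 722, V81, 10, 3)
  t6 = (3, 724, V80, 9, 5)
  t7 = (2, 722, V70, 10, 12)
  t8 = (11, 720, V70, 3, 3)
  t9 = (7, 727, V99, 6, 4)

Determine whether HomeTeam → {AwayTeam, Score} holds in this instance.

No

HomeTeam=725: row 1 → {AwayTeam,Score} = (6, 11) ✓
HomeTeam=716: rows 2, 4 → {AwayTeam,Score} takes values {(7, 6), (7, 8)} — violation
HomeTeam=717: row 3 → {AwayTeam,Score} = (8, 9) ✓
HomeTeam=722: rows 5, 7 → {AwayTeam,Score} takes values {(10, 3), (10, 12)} — violation
HomeTeam=724: row 6 → {AwayTeam,Score} = (9, 5) ✓
HomeTeam=720: row 8 → {AwayTeam,Score} = (3, 3) ✓
HomeTeam=727: row 9 → {AwayTeam,Score} = (6, 4) ✓
Two rows agree on HomeTeam but differ on {AwayTeam, Score}, so HomeTeam → {AwayTeam, Score} does not hold.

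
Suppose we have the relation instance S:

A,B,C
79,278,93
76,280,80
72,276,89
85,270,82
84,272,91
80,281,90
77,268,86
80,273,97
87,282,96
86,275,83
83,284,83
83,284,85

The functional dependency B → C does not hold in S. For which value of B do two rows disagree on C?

284

B=278: 1 row → C = 93 ✓
B=280: 1 row → C = 80 ✓
B=276: 1 row → C = 89 ✓
B=270: 1 row → C = 82 ✓
B=272: 1 row → C = 91 ✓
B=281: 1 row → C = 90 ✓
B=268: 1 row → C = 86 ✓
B=273: 1 row → C = 97 ✓
B=282: 1 row → C = 96 ✓
B=275: 1 row → C = 83 ✓
B=284: 2 rows → C takes values {83, 85} — violation
The only B value with inconsistent C is B=284.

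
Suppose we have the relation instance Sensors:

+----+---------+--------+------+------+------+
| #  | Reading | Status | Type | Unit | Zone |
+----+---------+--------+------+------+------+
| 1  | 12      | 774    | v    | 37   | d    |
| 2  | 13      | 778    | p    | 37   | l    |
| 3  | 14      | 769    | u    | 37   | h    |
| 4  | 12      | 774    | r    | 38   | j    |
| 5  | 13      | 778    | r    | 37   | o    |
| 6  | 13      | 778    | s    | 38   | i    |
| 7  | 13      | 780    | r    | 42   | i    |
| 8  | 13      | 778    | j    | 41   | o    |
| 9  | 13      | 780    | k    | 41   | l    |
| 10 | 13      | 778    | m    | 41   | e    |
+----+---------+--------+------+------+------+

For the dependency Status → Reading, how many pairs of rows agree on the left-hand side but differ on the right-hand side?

Status=774: all 2 rows agree on Reading — 0 pairs.
Status=778: all 5 rows agree on Reading — 0 pairs.
Status=780: all 2 rows agree on Reading — 0 pairs.

0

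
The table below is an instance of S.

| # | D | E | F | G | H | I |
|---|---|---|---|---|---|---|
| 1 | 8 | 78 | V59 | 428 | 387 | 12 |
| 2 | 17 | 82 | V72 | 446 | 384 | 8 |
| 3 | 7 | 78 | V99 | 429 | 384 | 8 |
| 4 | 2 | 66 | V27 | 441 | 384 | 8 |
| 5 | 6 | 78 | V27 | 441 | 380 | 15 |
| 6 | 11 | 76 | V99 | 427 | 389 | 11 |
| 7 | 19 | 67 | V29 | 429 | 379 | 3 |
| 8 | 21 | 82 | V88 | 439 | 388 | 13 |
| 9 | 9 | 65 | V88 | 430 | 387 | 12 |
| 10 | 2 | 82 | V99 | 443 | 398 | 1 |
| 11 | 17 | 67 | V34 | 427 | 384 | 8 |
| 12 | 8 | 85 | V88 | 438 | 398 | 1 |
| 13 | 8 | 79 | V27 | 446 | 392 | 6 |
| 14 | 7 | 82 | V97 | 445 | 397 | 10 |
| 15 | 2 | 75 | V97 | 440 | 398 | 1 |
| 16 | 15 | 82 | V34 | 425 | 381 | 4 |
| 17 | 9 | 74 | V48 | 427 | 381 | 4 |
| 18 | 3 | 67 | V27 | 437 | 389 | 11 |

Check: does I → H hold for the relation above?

Yes

I=12: rows 1, 9 → H = 387, 387 ✓
I=8: rows 2, 3, 4, 11 → H = 384, 384, 384, 384 ✓
I=15: row 5 → H = 380 ✓
I=11: rows 6, 18 → H = 389, 389 ✓
I=3: row 7 → H = 379 ✓
I=13: row 8 → H = 388 ✓
I=1: rows 10, 12, 15 → H = 398, 398, 398 ✓
I=6: row 13 → H = 392 ✓
I=10: row 14 → H = 397 ✓
I=4: rows 16, 17 → H = 381, 381 ✓
Every I value is associated with a single H value, so I → H holds.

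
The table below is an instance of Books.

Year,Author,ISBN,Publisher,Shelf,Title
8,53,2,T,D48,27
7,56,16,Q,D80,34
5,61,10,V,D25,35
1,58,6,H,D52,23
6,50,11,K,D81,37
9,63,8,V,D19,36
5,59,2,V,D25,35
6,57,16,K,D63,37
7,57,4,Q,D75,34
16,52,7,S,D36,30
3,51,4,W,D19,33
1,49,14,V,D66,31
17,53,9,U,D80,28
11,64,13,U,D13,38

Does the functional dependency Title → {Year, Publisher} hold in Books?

Title=27: 1 row → {Year,Publisher} = (8, T) ✓
Title=34: 2 rows → {Year,Publisher} = (7, Q), (7, Q) ✓
Title=35: 2 rows → {Year,Publisher} = (5, V), (5, V) ✓
Title=23: 1 row → {Year,Publisher} = (1, H) ✓
Title=37: 2 rows → {Year,Publisher} = (6, K), (6, K) ✓
Title=36: 1 row → {Year,Publisher} = (9, V) ✓
Title=30: 1 row → {Year,Publisher} = (16, S) ✓
Title=33: 1 row → {Year,Publisher} = (3, W) ✓
Title=31: 1 row → {Year,Publisher} = (1, V) ✓
Title=28: 1 row → {Year,Publisher} = (17, U) ✓
Title=38: 1 row → {Year,Publisher} = (11, U) ✓
Every Title value is associated with a single {Year, Publisher} value, so Title → {Year, Publisher} holds.

Yes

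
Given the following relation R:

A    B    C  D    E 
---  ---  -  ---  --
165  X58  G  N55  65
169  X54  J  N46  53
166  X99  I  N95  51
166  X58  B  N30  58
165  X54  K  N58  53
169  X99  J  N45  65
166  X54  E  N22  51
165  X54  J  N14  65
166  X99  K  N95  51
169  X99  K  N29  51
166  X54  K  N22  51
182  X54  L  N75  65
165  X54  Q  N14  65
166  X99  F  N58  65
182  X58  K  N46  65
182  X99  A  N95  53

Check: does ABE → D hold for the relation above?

(A=165, B=X58, E=65): 1 row → D = N55 ✓
(A=169, B=X54, E=53): 1 row → D = N46 ✓
(A=166, B=X99, E=51): 2 rows → D = N95, N95 ✓
(A=166, B=X58, E=58): 1 row → D = N30 ✓
(A=165, B=X54, E=53): 1 row → D = N58 ✓
(A=169, B=X99, E=65): 1 row → D = N45 ✓
(A=166, B=X54, E=51): 2 rows → D = N22, N22 ✓
(A=165, B=X54, E=65): 2 rows → D = N14, N14 ✓
(A=169, B=X99, E=51): 1 row → D = N29 ✓
(A=182, B=X54, E=65): 1 row → D = N75 ✓
(A=166, B=X99, E=65): 1 row → D = N58 ✓
(A=182, B=X58, E=65): 1 row → D = N46 ✓
(A=182, B=X99, E=53): 1 row → D = N95 ✓
Every ABE value is associated with a single D value, so ABE → D holds.

Yes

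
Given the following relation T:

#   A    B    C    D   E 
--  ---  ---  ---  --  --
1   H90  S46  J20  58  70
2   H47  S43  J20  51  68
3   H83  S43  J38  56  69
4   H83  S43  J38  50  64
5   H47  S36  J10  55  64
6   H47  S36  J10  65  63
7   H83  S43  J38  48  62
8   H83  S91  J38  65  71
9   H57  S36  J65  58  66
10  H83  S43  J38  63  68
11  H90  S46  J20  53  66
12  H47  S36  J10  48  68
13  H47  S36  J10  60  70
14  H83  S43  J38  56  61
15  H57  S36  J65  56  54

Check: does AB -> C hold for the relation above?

Yes

(A=H90, B=S46): rows 1, 11 → C = J20, J20 ✓
(A=H47, B=S43): row 2 → C = J20 ✓
(A=H83, B=S43): rows 3, 4, 7, 10, 14 → C = J38, J38, J38, J38, J38 ✓
(A=H47, B=S36): rows 5, 6, 12, 13 → C = J10, J10, J10, J10 ✓
(A=H83, B=S91): row 8 → C = J38 ✓
(A=H57, B=S36): rows 9, 15 → C = J65, J65 ✓
Every AB value is associated with a single C value, so AB -> C holds.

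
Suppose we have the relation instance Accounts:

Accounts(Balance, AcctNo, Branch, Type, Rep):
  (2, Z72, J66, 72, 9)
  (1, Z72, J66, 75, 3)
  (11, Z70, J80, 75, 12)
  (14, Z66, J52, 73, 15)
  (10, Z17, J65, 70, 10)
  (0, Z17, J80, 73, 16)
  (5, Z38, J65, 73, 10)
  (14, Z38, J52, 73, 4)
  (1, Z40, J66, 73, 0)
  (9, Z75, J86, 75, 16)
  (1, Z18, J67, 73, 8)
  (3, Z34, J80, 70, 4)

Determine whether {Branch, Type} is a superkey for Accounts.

No

Two distinct rows share (Branch=J52, Type=73), so {Branch, Type} does not determine every attribute — not a superkey.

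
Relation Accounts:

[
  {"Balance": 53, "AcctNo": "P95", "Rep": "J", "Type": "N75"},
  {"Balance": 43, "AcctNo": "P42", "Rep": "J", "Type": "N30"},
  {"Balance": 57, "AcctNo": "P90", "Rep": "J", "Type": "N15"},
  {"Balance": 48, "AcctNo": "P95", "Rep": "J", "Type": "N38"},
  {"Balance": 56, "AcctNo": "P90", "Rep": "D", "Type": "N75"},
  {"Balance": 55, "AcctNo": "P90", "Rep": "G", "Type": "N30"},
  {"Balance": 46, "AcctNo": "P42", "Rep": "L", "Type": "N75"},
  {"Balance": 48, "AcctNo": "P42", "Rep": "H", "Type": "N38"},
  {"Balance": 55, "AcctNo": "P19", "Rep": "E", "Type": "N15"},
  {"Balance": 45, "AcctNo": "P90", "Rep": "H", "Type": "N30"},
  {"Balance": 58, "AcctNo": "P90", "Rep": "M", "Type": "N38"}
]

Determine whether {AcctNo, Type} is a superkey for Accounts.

Two distinct rows share (AcctNo=P90, Type=N30), so {AcctNo, Type} does not determine every attribute — not a superkey.

No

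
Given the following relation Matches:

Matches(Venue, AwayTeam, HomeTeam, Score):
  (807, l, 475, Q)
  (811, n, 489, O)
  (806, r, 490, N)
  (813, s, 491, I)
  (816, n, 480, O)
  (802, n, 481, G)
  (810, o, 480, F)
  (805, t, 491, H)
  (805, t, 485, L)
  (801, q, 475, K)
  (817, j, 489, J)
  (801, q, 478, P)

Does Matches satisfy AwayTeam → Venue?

AwayTeam=l: 1 row → Venue = 807 ✓
AwayTeam=n: 3 rows → Venue takes values {811, 816, 802} — violation
AwayTeam=r: 1 row → Venue = 806 ✓
AwayTeam=s: 1 row → Venue = 813 ✓
AwayTeam=o: 1 row → Venue = 810 ✓
AwayTeam=t: 2 rows → Venue = 805, 805 ✓
AwayTeam=q: 2 rows → Venue = 801, 801 ✓
AwayTeam=j: 1 row → Venue = 817 ✓
Two rows agree on AwayTeam but differ on Venue, so AwayTeam → Venue does not hold.

No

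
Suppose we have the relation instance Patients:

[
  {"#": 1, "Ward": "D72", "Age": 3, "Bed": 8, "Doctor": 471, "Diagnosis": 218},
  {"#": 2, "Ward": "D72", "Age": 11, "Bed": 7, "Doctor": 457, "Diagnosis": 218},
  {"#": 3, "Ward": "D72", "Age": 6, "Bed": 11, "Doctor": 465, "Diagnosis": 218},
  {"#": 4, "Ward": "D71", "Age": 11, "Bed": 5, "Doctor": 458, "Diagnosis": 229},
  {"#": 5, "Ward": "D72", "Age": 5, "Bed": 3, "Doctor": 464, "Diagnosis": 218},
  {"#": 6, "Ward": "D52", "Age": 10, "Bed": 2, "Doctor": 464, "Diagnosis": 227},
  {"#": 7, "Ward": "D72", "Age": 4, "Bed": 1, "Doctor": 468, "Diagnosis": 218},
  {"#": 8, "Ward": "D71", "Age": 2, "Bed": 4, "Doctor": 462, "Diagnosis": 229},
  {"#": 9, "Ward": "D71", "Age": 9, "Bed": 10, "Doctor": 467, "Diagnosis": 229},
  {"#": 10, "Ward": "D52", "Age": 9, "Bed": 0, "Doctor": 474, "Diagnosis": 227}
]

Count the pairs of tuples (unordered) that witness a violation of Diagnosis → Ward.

Diagnosis=218: all 5 rows agree on Ward — 0 pairs.
Diagnosis=229: all 3 rows agree on Ward — 0 pairs.
Diagnosis=227: all 2 rows agree on Ward — 0 pairs.

0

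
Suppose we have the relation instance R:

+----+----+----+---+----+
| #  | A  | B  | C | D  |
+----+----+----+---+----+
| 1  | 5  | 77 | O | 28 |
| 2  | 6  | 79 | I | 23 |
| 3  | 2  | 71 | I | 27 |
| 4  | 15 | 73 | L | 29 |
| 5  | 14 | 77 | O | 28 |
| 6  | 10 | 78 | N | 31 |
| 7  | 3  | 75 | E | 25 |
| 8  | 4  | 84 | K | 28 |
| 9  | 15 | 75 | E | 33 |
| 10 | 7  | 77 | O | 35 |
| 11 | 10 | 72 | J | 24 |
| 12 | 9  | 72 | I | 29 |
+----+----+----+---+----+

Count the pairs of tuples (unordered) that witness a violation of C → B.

C=O: all 3 rows agree on B — 0 pairs.
C=I: violating pairs (2,3), (2,12), (3,12) — 3 pairs.
C=E: all 2 rows agree on B — 0 pairs.

3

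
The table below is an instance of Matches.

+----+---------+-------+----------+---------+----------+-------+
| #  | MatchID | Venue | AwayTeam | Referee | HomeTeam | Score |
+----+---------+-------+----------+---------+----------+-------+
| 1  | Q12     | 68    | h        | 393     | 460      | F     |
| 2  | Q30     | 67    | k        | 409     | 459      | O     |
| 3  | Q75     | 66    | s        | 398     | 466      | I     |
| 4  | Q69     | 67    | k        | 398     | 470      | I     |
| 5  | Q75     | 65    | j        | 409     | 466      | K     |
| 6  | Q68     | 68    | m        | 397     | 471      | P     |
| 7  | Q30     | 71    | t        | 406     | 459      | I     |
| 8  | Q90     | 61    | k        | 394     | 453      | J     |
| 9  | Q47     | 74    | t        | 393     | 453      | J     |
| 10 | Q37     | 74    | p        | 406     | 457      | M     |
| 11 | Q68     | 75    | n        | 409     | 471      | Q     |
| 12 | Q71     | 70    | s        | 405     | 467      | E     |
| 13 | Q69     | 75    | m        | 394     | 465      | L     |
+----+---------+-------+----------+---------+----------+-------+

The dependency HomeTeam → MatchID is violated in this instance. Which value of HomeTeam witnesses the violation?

HomeTeam=460: row 1 → MatchID = Q12 ✓
HomeTeam=459: rows 2, 7 → MatchID = Q30, Q30 ✓
HomeTeam=466: rows 3, 5 → MatchID = Q75, Q75 ✓
HomeTeam=470: row 4 → MatchID = Q69 ✓
HomeTeam=471: rows 6, 11 → MatchID = Q68, Q68 ✓
HomeTeam=453: rows 8, 9 → MatchID takes values {Q90, Q47} — violation
HomeTeam=457: row 10 → MatchID = Q37 ✓
HomeTeam=467: row 12 → MatchID = Q71 ✓
HomeTeam=465: row 13 → MatchID = Q69 ✓
The only HomeTeam value with inconsistent MatchID is HomeTeam=453.

453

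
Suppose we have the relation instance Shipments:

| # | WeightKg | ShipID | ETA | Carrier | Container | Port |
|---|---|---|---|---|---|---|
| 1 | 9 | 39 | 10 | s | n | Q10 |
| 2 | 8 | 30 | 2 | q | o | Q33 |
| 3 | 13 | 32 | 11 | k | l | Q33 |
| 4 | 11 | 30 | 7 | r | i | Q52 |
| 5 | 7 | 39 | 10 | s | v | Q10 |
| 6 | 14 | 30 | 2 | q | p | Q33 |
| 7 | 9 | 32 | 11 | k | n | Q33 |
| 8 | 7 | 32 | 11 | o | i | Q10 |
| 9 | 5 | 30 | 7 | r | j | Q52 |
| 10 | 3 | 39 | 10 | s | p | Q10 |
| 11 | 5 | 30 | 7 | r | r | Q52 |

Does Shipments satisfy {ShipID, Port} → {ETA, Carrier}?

(ShipID=39, Port=Q10): rows 1, 5, 10 → {ETA,Carrier} = (10, s), (10, s), (10, s) ✓
(ShipID=30, Port=Q33): rows 2, 6 → {ETA,Carrier} = (2, q), (2, q) ✓
(ShipID=32, Port=Q33): rows 3, 7 → {ETA,Carrier} = (11, k), (11, k) ✓
(ShipID=30, Port=Q52): rows 4, 9, 11 → {ETA,Carrier} = (7, r), (7, r), (7, r) ✓
(ShipID=32, Port=Q10): row 8 → {ETA,Carrier} = (11, o) ✓
Every {ShipID, Port} value is associated with a single {ETA, Carrier} value, so {ShipID, Port} → {ETA, Carrier} holds.

Yes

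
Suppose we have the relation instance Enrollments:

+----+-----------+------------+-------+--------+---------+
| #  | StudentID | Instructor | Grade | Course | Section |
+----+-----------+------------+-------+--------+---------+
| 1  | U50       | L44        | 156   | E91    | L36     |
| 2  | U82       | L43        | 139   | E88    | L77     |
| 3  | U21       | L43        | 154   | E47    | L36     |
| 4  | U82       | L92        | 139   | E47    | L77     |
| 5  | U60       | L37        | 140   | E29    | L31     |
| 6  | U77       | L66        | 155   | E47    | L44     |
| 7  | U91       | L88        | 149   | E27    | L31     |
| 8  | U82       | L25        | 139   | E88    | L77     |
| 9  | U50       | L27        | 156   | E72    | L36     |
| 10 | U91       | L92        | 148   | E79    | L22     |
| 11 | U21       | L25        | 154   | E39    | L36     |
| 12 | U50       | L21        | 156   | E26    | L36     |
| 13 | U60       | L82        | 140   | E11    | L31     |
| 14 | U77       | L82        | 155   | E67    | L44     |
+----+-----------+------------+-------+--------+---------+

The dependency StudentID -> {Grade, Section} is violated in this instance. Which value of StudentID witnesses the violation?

StudentID=U50: rows 1, 9, 12 → {Grade,Section} = (156, L36), (156, L36), (156, L36) ✓
StudentID=U82: rows 2, 4, 8 → {Grade,Section} = (139, L77), (139, L77), (139, L77) ✓
StudentID=U21: rows 3, 11 → {Grade,Section} = (154, L36), (154, L36) ✓
StudentID=U60: rows 5, 13 → {Grade,Section} = (140, L31), (140, L31) ✓
StudentID=U77: rows 6, 14 → {Grade,Section} = (155, L44), (155, L44) ✓
StudentID=U91: rows 7, 10 → {Grade,Section} takes values {(149, L31), (148, L22)} — violation
The only StudentID value with inconsistent RHS is StudentID=U91.

U91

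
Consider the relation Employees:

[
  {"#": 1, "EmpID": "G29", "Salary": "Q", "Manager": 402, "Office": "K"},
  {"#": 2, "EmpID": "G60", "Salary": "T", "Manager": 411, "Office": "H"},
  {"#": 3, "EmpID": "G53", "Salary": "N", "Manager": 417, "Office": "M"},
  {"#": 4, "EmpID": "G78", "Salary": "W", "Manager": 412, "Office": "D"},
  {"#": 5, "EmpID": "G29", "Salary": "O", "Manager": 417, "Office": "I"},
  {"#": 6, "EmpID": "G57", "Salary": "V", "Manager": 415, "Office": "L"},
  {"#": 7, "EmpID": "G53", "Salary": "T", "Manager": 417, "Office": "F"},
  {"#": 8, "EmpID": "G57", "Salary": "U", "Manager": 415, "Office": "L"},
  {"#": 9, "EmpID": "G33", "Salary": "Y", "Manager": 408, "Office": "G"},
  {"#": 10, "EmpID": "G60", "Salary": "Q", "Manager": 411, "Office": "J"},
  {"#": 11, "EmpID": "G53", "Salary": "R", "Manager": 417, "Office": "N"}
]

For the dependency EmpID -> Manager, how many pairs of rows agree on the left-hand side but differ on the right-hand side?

EmpID=G29: violating pairs (1,5) — 1 pair.
EmpID=G60: all 2 rows agree on Manager — 0 pairs.
EmpID=G53: all 3 rows agree on Manager — 0 pairs.
EmpID=G57: all 2 rows agree on Manager — 0 pairs.

1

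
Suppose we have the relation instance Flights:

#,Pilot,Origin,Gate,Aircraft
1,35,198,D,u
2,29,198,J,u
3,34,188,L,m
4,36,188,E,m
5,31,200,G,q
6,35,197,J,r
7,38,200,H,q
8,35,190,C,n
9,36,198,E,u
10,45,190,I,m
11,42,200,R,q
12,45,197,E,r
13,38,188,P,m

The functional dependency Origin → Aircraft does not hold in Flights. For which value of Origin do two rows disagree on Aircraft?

Origin=198: rows 1, 2, 9 → Aircraft = u, u, u ✓
Origin=188: rows 3, 4, 13 → Aircraft = m, m, m ✓
Origin=200: rows 5, 7, 11 → Aircraft = q, q, q ✓
Origin=197: rows 6, 12 → Aircraft = r, r ✓
Origin=190: rows 8, 10 → Aircraft takes values {n, m} — violation
The only Origin value with inconsistent Aircraft is Origin=190.

190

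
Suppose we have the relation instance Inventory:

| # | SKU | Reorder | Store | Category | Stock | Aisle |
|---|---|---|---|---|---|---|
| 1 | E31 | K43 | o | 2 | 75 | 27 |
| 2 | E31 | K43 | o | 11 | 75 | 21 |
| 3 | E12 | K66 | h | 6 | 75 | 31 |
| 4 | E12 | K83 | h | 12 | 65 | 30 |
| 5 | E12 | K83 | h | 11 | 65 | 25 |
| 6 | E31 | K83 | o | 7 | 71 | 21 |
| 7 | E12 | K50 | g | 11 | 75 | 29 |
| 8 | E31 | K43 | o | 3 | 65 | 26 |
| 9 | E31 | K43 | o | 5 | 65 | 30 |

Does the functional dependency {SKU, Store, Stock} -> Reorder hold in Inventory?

(SKU=E31, Store=o, Stock=75): rows 1, 2 → Reorder = K43, K43 ✓
(SKU=E12, Store=h, Stock=75): row 3 → Reorder = K66 ✓
(SKU=E12, Store=h, Stock=65): rows 4, 5 → Reorder = K83, K83 ✓
(SKU=E31, Store=o, Stock=71): row 6 → Reorder = K83 ✓
(SKU=E12, Store=g, Stock=75): row 7 → Reorder = K50 ✓
(SKU=E31, Store=o, Stock=65): rows 8, 9 → Reorder = K43, K43 ✓
Every {SKU, Store, Stock} value is associated with a single Reorder value, so {SKU, Store, Stock} -> Reorder holds.

Yes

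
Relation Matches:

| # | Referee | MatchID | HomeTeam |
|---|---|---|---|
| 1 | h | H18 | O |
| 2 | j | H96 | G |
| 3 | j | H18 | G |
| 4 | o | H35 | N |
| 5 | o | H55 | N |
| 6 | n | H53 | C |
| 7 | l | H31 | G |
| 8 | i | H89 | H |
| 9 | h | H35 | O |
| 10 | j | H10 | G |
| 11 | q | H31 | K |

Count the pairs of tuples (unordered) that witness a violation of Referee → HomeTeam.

Referee=h: all 2 rows agree on HomeTeam — 0 pairs.
Referee=j: all 3 rows agree on HomeTeam — 0 pairs.
Referee=o: all 2 rows agree on HomeTeam — 0 pairs.

0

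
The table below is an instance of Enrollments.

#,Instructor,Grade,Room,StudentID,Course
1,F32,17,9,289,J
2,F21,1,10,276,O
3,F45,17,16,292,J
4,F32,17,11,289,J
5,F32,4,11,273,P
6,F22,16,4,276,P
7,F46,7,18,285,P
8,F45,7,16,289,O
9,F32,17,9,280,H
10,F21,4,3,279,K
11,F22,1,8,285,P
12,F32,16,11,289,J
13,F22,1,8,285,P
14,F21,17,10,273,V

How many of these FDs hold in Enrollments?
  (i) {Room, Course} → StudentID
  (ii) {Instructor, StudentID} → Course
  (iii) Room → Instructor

3

(i) {Room, Course} → StudentID: every LHS value maps to a single RHS value — holds.
(ii) {Instructor, StudentID} → Course: every LHS value maps to a single RHS value — holds.
(iii) Room → Instructor: every LHS value maps to a single RHS value — holds.
3 of the 3 dependencies hold.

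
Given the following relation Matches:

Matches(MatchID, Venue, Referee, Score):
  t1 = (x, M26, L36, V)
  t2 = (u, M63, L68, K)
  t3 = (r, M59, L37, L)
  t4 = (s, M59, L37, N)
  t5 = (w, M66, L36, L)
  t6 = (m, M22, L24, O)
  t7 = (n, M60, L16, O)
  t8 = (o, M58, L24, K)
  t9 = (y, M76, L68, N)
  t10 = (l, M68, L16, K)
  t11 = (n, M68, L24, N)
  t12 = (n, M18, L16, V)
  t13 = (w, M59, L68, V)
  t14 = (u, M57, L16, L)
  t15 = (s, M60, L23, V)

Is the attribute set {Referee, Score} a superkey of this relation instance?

All 15 rows have distinct {Referee, Score} values, so {Referee, Score} → (all attributes) holds and {Referee, Score} is a superkey.

Yes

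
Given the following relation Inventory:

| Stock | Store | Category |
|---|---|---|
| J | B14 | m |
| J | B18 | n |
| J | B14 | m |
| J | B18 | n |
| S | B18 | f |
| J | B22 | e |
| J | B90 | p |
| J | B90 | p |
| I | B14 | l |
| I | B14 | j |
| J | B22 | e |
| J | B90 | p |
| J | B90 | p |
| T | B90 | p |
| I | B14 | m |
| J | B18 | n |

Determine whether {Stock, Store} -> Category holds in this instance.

(Stock=J, Store=B14): 2 rows → Category = m, m ✓
(Stock=J, Store=B18): 3 rows → Category = n, n, n ✓
(Stock=S, Store=B18): 1 row → Category = f ✓
(Stock=J, Store=B22): 2 rows → Category = e, e ✓
(Stock=J, Store=B90): 4 rows → Category = p, p, p, p ✓
(Stock=I, Store=B14): 3 rows → Category takes values {l, j, m} — violation
(Stock=T, Store=B90): 1 row → Category = p ✓
Two rows agree on {Stock, Store} but differ on Category, so {Stock, Store} -> Category does not hold.

No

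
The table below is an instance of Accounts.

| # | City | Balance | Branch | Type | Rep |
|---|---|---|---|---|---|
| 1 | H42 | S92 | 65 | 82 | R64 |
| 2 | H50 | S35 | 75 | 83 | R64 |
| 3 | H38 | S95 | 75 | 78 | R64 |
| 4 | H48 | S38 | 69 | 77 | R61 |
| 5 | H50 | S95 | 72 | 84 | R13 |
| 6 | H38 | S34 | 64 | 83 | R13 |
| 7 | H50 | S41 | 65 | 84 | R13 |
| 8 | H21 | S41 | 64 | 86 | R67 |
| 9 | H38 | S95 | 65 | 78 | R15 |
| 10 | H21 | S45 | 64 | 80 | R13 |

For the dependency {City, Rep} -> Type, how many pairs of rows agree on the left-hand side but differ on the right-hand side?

(City=H50, Rep=R13): all 2 rows agree on Type — 0 pairs.

0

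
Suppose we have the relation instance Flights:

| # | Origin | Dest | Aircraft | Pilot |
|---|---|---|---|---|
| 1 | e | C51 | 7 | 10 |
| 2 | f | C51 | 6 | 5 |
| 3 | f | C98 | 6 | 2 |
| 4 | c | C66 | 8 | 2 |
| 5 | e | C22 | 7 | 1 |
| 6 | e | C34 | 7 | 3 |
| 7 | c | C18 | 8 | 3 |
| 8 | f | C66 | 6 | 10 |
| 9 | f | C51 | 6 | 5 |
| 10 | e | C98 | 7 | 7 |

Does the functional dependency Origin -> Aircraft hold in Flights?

Origin=e: rows 1, 5, 6, 10 → Aircraft = 7, 7, 7, 7 ✓
Origin=f: rows 2, 3, 8, 9 → Aircraft = 6, 6, 6, 6 ✓
Origin=c: rows 4, 7 → Aircraft = 8, 8 ✓
Every Origin value is associated with a single Aircraft value, so Origin -> Aircraft holds.

Yes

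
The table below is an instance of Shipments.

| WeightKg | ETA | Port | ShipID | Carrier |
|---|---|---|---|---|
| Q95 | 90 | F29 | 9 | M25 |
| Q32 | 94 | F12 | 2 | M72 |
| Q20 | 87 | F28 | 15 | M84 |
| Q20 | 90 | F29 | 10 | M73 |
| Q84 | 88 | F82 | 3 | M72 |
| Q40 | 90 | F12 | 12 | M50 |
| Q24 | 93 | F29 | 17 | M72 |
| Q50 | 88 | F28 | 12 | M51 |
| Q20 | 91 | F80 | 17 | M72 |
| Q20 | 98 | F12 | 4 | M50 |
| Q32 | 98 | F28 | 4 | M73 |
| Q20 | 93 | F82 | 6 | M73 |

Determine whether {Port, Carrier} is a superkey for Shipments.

No

Two distinct rows share (Port=F12, Carrier=M50), so {Port, Carrier} does not determine every attribute — not a superkey.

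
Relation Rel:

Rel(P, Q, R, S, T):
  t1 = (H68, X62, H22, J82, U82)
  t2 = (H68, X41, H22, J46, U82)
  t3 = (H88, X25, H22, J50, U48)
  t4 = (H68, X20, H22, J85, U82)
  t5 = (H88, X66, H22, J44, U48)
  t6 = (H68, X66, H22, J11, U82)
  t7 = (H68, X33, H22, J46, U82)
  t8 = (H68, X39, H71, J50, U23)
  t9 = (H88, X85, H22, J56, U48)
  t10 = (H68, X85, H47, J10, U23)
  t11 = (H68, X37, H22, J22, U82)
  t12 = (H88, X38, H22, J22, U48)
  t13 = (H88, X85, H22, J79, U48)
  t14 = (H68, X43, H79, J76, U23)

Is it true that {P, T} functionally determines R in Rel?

No

(P=H68, T=U82): rows 1, 2, 4, 6, 7, 11 → R = H22, H22, H22, H22, H22, H22 ✓
(P=H88, T=U48): rows 3, 5, 9, 12, 13 → R = H22, H22, H22, H22, H22 ✓
(P=H68, T=U23): rows 8, 10, 14 → R takes values {H71, H47, H79} — violation
Two rows agree on {P, T} but differ on R, so {P, T} → R does not hold.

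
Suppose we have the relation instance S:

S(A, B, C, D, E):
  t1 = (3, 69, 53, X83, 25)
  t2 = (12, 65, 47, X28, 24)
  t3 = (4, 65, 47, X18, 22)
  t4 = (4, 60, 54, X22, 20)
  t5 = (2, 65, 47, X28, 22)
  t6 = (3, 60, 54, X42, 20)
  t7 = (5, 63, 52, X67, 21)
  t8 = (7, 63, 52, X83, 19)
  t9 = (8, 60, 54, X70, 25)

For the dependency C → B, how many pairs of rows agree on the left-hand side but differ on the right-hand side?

0

C=47: all 3 rows agree on B — 0 pairs.
C=54: all 3 rows agree on B — 0 pairs.
C=52: all 2 rows agree on B — 0 pairs.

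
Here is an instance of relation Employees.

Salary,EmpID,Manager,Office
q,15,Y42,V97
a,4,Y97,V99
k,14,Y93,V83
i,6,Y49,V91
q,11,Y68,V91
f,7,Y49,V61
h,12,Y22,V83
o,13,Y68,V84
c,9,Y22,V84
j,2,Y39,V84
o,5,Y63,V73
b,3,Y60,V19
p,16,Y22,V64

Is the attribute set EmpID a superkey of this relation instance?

Yes

All 13 rows have distinct EmpID values, so EmpID → (all attributes) holds and EmpID is a superkey.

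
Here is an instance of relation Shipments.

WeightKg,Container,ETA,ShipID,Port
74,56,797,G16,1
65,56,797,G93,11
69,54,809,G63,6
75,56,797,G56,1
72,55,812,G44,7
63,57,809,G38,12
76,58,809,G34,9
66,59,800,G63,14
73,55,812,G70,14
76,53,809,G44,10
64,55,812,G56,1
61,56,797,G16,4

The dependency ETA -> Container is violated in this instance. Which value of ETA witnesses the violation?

809

ETA=797: 4 rows → Container = 56, 56, 56, 56 ✓
ETA=809: 4 rows → Container takes values {54, 57, 58, 53} — violation
ETA=812: 3 rows → Container = 55, 55, 55 ✓
ETA=800: 1 row → Container = 59 ✓
The only ETA value with inconsistent Container is ETA=809.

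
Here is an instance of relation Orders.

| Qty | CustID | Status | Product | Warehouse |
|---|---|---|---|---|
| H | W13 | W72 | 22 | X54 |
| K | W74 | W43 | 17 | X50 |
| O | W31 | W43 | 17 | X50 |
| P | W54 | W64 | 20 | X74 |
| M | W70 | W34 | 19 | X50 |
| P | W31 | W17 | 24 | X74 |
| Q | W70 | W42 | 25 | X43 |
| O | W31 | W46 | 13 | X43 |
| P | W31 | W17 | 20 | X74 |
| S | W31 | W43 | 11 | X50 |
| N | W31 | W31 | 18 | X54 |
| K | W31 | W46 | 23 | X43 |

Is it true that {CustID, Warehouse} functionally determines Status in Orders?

Yes

(CustID=W13, Warehouse=X54): 1 row → Status = W72 ✓
(CustID=W74, Warehouse=X50): 1 row → Status = W43 ✓
(CustID=W31, Warehouse=X50): 2 rows → Status = W43, W43 ✓
(CustID=W54, Warehouse=X74): 1 row → Status = W64 ✓
(CustID=W70, Warehouse=X50): 1 row → Status = W34 ✓
(CustID=W31, Warehouse=X74): 2 rows → Status = W17, W17 ✓
(CustID=W70, Warehouse=X43): 1 row → Status = W42 ✓
(CustID=W31, Warehouse=X43): 2 rows → Status = W46, W46 ✓
(CustID=W31, Warehouse=X54): 1 row → Status = W31 ✓
Every {CustID, Warehouse} value is associated with a single Status value, so {CustID, Warehouse} → Status holds.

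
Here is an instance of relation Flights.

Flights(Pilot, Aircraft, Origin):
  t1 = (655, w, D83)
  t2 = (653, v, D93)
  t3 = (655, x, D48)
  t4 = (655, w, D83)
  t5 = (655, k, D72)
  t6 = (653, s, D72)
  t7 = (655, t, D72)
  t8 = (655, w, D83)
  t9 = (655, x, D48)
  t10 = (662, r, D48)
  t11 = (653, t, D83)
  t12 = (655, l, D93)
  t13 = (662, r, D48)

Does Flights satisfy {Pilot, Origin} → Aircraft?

(Pilot=655, Origin=D83): rows 1, 4, 8 → Aircraft = w, w, w ✓
(Pilot=653, Origin=D93): row 2 → Aircraft = v ✓
(Pilot=655, Origin=D48): rows 3, 9 → Aircraft = x, x ✓
(Pilot=655, Origin=D72): rows 5, 7 → Aircraft takes values {k, t} — violation
(Pilot=653, Origin=D72): row 6 → Aircraft = s ✓
(Pilot=662, Origin=D48): rows 10, 13 → Aircraft = r, r ✓
(Pilot=653, Origin=D83): row 11 → Aircraft = t ✓
(Pilot=655, Origin=D93): row 12 → Aircraft = l ✓
Two rows agree on {Pilot, Origin} but differ on Aircraft, so {Pilot, Origin} → Aircraft does not hold.

No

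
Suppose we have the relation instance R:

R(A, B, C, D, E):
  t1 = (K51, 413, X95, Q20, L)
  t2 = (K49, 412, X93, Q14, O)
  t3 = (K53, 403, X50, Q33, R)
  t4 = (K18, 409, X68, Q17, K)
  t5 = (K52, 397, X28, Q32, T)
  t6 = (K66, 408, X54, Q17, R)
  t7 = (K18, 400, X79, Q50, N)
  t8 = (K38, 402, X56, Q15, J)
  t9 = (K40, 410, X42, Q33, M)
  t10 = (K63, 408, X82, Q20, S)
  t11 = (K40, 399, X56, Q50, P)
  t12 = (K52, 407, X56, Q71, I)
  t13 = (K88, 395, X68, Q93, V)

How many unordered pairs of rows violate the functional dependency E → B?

1

E=R: violating pairs (3,6) — 1 pair.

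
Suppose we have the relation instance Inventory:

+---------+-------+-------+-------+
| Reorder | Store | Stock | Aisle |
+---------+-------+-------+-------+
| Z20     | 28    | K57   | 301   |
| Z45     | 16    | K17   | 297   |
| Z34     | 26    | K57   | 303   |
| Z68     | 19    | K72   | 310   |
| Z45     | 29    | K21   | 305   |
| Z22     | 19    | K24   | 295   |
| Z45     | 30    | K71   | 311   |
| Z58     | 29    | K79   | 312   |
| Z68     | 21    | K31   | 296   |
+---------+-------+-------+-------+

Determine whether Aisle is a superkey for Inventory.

Yes

All 9 rows have distinct Aisle values, so Aisle → (all attributes) holds and Aisle is a superkey.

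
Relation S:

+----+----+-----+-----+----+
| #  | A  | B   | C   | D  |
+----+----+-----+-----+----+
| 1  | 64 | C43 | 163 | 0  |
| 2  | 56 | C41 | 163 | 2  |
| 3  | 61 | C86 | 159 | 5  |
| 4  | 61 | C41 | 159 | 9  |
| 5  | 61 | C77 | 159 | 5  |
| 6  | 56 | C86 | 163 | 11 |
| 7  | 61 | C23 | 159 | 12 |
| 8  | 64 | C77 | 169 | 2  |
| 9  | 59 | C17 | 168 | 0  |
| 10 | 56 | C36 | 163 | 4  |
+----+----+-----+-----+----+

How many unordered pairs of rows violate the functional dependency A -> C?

1

A=64: violating pairs (1,8) — 1 pair.
A=56: all 3 rows agree on C — 0 pairs.
A=61: all 4 rows agree on C — 0 pairs.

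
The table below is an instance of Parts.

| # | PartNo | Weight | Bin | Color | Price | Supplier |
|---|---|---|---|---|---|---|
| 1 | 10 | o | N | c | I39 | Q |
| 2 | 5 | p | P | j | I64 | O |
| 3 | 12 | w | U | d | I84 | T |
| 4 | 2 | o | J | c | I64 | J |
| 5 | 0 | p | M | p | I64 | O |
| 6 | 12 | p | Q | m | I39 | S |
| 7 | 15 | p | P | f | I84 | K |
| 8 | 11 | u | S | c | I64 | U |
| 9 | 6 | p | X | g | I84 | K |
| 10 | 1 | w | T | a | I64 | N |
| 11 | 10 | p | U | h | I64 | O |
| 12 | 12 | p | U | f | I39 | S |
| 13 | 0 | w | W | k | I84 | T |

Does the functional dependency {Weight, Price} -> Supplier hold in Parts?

Yes

(Weight=o, Price=I39): row 1 → Supplier = Q ✓
(Weight=p, Price=I64): rows 2, 5, 11 → Supplier = O, O, O ✓
(Weight=w, Price=I84): rows 3, 13 → Supplier = T, T ✓
(Weight=o, Price=I64): row 4 → Supplier = J ✓
(Weight=p, Price=I39): rows 6, 12 → Supplier = S, S ✓
(Weight=p, Price=I84): rows 7, 9 → Supplier = K, K ✓
(Weight=u, Price=I64): row 8 → Supplier = U ✓
(Weight=w, Price=I64): row 10 → Supplier = N ✓
Every {Weight, Price} value is associated with a single Supplier value, so {Weight, Price} -> Supplier holds.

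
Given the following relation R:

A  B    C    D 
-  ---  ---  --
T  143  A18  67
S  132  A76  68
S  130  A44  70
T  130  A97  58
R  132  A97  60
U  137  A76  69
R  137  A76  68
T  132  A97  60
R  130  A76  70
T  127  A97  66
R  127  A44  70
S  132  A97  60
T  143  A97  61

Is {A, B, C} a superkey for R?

All 13 rows have distinct {A, B, C} values, so {A, B, C} → (all attributes) holds and {A, B, C} is a superkey.

Yes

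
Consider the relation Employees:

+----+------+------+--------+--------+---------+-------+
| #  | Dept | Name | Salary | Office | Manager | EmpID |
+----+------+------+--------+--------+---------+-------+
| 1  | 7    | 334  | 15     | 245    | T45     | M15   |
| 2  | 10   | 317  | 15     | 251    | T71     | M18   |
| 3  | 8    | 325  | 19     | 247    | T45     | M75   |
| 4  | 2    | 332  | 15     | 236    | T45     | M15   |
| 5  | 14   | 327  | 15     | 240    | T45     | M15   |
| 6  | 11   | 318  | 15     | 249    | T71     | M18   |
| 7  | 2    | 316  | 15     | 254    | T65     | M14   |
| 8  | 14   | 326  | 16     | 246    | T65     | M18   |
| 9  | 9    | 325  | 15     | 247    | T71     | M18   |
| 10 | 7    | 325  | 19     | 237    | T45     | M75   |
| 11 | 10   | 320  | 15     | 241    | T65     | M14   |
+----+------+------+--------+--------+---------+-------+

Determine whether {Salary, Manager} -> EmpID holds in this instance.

Yes

(Salary=15, Manager=T45): rows 1, 4, 5 → EmpID = M15, M15, M15 ✓
(Salary=15, Manager=T71): rows 2, 6, 9 → EmpID = M18, M18, M18 ✓
(Salary=19, Manager=T45): rows 3, 10 → EmpID = M75, M75 ✓
(Salary=15, Manager=T65): rows 7, 11 → EmpID = M14, M14 ✓
(Salary=16, Manager=T65): row 8 → EmpID = M18 ✓
Every {Salary, Manager} value is associated with a single EmpID value, so {Salary, Manager} -> EmpID holds.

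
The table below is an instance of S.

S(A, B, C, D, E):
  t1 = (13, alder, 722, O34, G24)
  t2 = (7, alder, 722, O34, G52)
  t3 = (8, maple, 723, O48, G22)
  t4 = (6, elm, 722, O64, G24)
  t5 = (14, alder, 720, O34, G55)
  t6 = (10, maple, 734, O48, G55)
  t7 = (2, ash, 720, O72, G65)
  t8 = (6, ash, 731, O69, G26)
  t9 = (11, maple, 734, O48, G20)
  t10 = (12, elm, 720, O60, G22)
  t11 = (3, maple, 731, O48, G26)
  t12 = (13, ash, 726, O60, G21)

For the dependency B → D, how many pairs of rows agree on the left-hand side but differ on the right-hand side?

B=alder: all 3 rows agree on D — 0 pairs.
B=maple: all 4 rows agree on D — 0 pairs.
B=elm: violating pairs (4,10) — 1 pair.
B=ash: violating pairs (7,8), (7,12), (8,12) — 3 pairs.

4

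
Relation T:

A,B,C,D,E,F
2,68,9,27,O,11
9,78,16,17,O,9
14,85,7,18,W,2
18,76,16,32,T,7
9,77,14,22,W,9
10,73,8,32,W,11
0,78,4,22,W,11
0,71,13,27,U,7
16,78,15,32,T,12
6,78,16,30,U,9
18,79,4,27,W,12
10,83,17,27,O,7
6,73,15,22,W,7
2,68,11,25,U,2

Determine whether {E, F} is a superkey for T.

Two distinct rows share (E=W, F=11), so {E, F} does not determine every attribute — not a superkey.

No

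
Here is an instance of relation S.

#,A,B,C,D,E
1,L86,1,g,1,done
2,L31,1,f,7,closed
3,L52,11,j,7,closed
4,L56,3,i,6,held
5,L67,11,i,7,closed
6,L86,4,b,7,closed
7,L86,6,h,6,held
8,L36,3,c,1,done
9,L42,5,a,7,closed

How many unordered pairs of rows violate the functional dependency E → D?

E=done: all 2 rows agree on D — 0 pairs.
E=closed: all 5 rows agree on D — 0 pairs.
E=held: all 2 rows agree on D — 0 pairs.

0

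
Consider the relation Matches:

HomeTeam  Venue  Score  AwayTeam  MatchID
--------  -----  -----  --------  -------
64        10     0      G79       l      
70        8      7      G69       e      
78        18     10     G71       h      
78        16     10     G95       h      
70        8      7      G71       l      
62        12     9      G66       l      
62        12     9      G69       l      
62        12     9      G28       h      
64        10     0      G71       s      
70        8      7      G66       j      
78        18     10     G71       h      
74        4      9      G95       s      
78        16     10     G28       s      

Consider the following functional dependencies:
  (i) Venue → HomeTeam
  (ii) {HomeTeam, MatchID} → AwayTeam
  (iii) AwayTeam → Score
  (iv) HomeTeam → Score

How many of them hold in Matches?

(i) Venue → HomeTeam: every LHS value maps to a single RHS value — holds.
(ii) {HomeTeam, MatchID} → AwayTeam: (HomeTeam=78, MatchID=h): 3 rows → AwayTeam takes values {G71, G95} — violation; (HomeTeam=62, MatchID=l): 2 rows → AwayTeam takes values {G66, G69} — violation — fails.
(iii) AwayTeam → Score: AwayTeam=G69: 2 rows → Score takes values {7, 9} — violation; AwayTeam=G71: 4 rows → Score takes values {10, 7, 0} — violation; AwayTeam=G95: 2 rows → Score takes values {10, 9} — violation; AwayTeam=G66: 2 rows → Score takes values {9, 7} — violation; AwayTeam=G28: 2 rows → Score takes values {9, 10} — violation — fails.
(iv) HomeTeam → Score: every LHS value maps to a single RHS value — holds.
2 of the 4 dependencies hold.

2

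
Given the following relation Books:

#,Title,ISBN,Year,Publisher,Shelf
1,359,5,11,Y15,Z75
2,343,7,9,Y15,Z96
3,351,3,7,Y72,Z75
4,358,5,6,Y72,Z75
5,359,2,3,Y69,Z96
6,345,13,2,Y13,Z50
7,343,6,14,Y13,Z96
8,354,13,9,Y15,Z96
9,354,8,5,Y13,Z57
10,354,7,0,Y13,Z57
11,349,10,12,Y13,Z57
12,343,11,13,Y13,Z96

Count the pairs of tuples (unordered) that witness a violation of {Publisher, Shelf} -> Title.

4

(Publisher=Y15, Shelf=Z96): violating pairs (2,8) — 1 pair.
(Publisher=Y72, Shelf=Z75): violating pairs (3,4) — 1 pair.
(Publisher=Y13, Shelf=Z96): all 2 rows agree on Title — 0 pairs.
(Publisher=Y13, Shelf=Z57): violating pairs (9,11), (10,11) — 2 pairs.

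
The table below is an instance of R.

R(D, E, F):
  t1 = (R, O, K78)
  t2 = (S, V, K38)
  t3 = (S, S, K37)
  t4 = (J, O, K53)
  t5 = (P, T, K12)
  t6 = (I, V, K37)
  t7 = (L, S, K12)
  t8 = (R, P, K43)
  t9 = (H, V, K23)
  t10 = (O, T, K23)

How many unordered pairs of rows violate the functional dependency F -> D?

F=K37: violating pairs (3,6) — 1 pair.
F=K12: violating pairs (5,7) — 1 pair.
F=K23: violating pairs (9,10) — 1 pair.

3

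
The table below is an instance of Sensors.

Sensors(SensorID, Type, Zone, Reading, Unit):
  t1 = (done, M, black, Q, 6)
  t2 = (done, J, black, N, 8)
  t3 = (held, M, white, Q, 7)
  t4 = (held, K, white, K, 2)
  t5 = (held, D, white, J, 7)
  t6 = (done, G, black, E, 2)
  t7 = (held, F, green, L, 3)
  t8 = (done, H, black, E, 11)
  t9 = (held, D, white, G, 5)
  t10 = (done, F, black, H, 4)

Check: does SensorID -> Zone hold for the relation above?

No

SensorID=done: rows 1, 2, 6, 8, 10 → Zone = black, black, black, black, black ✓
SensorID=held: rows 3, 4, 5, 7, 9 → Zone takes values {white, green} — violation
Two rows agree on SensorID but differ on Zone, so SensorID -> Zone does not hold.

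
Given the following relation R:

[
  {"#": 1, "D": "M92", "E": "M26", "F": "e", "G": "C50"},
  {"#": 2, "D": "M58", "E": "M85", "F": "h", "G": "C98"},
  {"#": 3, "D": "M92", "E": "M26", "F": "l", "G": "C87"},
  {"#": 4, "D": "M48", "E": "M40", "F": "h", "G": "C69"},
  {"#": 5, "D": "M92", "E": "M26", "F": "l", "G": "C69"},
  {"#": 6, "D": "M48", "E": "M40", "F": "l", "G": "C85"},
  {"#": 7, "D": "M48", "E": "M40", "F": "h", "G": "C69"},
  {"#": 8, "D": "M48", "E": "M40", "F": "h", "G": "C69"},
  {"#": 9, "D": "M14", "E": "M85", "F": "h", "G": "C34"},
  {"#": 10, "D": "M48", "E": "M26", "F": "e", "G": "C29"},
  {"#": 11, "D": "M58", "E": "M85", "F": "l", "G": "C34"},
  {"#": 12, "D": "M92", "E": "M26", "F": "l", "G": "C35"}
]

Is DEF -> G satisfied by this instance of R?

No

(D=M92, E=M26, F=e): row 1 → G = C50 ✓
(D=M58, E=M85, F=h): row 2 → G = C98 ✓
(D=M92, E=M26, F=l): rows 3, 5, 12 → G takes values {C87, C69, C35} — violation
(D=M48, E=M40, F=h): rows 4, 7, 8 → G = C69, C69, C69 ✓
(D=M48, E=M40, F=l): row 6 → G = C85 ✓
(D=M14, E=M85, F=h): row 9 → G = C34 ✓
(D=M48, E=M26, F=e): row 10 → G = C29 ✓
(D=M58, E=M85, F=l): row 11 → G = C34 ✓
Two rows agree on DEF but differ on G, so DEF -> G does not hold.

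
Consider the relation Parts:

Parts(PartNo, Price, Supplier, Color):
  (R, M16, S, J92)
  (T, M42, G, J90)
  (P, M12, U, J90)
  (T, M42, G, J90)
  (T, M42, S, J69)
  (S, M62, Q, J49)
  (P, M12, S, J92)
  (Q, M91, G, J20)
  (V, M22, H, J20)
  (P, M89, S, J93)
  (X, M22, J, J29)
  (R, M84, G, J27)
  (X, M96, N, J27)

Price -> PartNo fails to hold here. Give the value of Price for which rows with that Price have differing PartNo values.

Price=M16: 1 row → PartNo = R ✓
Price=M42: 3 rows → PartNo = T, T, T ✓
Price=M12: 2 rows → PartNo = P, P ✓
Price=M62: 1 row → PartNo = S ✓
Price=M91: 1 row → PartNo = Q ✓
Price=M22: 2 rows → PartNo takes values {V, X} — violation
Price=M89: 1 row → PartNo = P ✓
Price=M84: 1 row → PartNo = R ✓
Price=M96: 1 row → PartNo = X ✓
The only Price value with inconsistent PartNo is Price=M22.

M22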